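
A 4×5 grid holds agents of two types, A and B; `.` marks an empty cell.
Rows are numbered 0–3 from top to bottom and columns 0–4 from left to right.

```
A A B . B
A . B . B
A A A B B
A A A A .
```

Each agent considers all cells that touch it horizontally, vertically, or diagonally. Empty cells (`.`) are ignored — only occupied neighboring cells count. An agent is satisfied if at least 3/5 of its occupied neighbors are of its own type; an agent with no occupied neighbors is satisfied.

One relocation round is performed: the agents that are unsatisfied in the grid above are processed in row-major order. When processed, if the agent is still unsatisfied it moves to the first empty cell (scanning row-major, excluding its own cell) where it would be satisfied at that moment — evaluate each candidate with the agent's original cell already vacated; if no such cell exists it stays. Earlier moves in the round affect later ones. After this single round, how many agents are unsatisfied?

Initially unsatisfied (in order): (0,1), (0,2), (1,2), (2,3), (3,3).
  (0,1) → (1,1).
  (0,2) → (0,3).
  (1,2) → (1,3).
  (2,3) → (0,2).
  (3,3): now satisfied by earlier moves; stays.
Resulting grid:
A . B B B
A A . B B
A A A . B
A A A A .
All satisfied now.

0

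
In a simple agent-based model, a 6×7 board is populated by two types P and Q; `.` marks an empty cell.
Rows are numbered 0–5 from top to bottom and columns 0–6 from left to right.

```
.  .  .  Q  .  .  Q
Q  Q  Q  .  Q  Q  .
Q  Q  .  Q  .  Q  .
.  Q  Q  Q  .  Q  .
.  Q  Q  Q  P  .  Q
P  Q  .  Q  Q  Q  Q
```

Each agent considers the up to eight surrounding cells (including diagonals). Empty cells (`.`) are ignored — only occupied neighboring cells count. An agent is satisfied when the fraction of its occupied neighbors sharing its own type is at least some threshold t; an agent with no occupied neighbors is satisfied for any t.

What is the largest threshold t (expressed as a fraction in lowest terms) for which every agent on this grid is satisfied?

0/1

(0,3)Q 2/2
(0,6)Q 1/1
(1,0)Q 3/3
(1,1)Q 4/4
(1,2)Q 4/4
(1,4)Q 4/4
(1,5)Q 3/3
(2,0)Q 4/4
(2,1)Q 6/6
(2,3)Q 4/4
(2,5)Q 3/3
(3,1)Q 5/5
(3,2)Q 7/7
(3,3)Q 4/5
(3,5)Q 2/3
(4,1)Q 4/5
(4,2)Q 7/7
(4,3)Q 5/6
(4,4)P 0/6
(4,6)Q 3/3
(5,0)P 0/2
(5,1)Q 2/3
(5,3)Q 3/4
(5,4)Q 3/4
(5,5)Q 3/4
(5,6)Q 2/2
The smallest same-type fraction is 0/6 at (4,4), which reduces to 0/1. Any threshold above that leaves this agent unsatisfied.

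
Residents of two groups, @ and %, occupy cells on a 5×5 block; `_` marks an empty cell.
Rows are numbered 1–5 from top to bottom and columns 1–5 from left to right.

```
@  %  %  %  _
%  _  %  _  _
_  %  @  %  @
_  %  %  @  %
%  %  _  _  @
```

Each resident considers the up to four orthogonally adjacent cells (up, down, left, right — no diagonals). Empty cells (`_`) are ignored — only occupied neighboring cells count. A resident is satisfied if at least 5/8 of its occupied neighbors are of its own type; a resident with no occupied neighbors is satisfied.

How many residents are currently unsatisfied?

Row 1: (1,1)@ 0/2 unhappy · (1,2)% 1/2 unhappy · (1,3)% 3/3 ok · (1,4)% 1/1 ok
Row 2: (2,1)% 0/1 unhappy · (2,3)% 1/2 unhappy
Row 3: (3,2)% 1/2 unhappy · (3,3)@ 0/4 unhappy · (3,4)% 0/3 unhappy · (3,5)@ 0/2 unhappy
Row 4: (4,2)% 3/3 ok · (4,3)% 1/3 unhappy · (4,4)@ 0/3 unhappy · (4,5)% 0/3 unhappy
Row 5: (5,1)% 1/1 ok · (5,2)% 2/2 ok · (5,5)@ 0/1 unhappy
Unsatisfied: (1,1), (1,2), (2,1), (2,3), (3,2), (3,3), (3,4), (3,5), (4,3), (4,4), (4,5), (5,5) — 12 in total.

12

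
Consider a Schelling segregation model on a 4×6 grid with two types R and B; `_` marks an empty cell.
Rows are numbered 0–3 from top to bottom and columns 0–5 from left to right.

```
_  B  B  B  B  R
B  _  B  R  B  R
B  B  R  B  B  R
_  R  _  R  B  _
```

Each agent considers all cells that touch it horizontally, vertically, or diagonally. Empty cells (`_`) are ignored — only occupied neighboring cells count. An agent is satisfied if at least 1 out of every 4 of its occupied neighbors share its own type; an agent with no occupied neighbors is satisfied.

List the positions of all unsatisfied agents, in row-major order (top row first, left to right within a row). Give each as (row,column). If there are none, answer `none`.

(0,1)B 3/3 ok
(0,2)B 3/4 ok
(0,3)B 4/5 ok
(0,4)B 2/5 ok
(0,5)R 1/3 ok
(1,0)B 3/3 ok
(1,2)B 5/7 ok
(1,3)R 1/8 unhappy
(1,4)B 4/8 ok
(1,5)R 2/5 ok
(2,0)B 2/3 ok
(2,1)B 3/5 ok
(2,2)R 3/6 ok
(2,3)B 4/7 ok
(2,4)B 3/7 ok
(2,5)R 1/4 ok
(3,1)R 1/3 ok
(3,3)R 1/4 ok
(3,4)B 2/4 ok

(1,3)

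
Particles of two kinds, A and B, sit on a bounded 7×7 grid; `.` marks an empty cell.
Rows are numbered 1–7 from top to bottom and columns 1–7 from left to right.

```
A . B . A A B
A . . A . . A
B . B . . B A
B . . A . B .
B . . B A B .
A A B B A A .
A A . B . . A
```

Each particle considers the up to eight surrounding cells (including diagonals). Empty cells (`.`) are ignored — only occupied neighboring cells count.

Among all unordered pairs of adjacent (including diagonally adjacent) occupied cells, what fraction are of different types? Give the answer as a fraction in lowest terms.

23/48

Scan each occupied cell's neighbors to the right and below (and the two forward diagonals) so each pair is counted once.
From row 1: 3 unlike of 7 pairs (running 3/7).
From row 2: 3 unlike of 4 pairs (running 6/11).
From row 3: 3 unlike of 5 pairs (running 9/16).
From row 4: 2 unlike of 5 pairs (running 11/21).
From row 5: 8 unlike of 12 pairs (running 19/33).
From row 6: 4 unlike of 14 pairs (running 23/47).
From row 7: 0 unlike of 1 pairs (running 23/48).
Total adjacent occupied pairs: 48; unlike-type pairs: 23.
23/48 is already in lowest terms.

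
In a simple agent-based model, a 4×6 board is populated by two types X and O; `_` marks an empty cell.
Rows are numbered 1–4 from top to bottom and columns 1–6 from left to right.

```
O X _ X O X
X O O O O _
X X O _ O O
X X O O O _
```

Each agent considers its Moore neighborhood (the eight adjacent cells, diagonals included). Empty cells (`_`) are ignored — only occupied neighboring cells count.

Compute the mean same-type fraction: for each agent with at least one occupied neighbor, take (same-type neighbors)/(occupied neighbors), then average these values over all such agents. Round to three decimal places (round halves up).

Row 1: (1,1)O 1/3 · (1,2)X 1/4 · (1,4)X 0/4 · (1,5)O 2/4 · (1,6)X 0/2
Row 2: (2,1)X 3/5 · (2,2)O 3/7 · (2,3)O 3/6 · (2,4)O 5/6 · (2,5)O 4/6
Row 3: (3,1)X 4/5 · (3,2)X 4/8 · (3,3)O 5/7 · (3,5)O 5/5 · (3,6)O 3/3
Row 4: (4,1)X 3/3 · (4,2)X 3/5 · (4,3)O 2/4 · (4,4)O 4/4 · (4,5)O 3/3
Sum over 20 agents: 1/3 + 1/4 + 0/4 + 2/4 + 0/2 + 3/5 + 3/7 + 3/6 + 5/6 + 4/6 + 4/5 + 4/8 + 5/7 + 5/5 + 3/3 + 3/3 + 3/5 + 2/4 + 4/4 + 3/3 = 1027/84; mean = 1027/84 ÷ 20 = 1027/1680 = 0.611309… → 0.611.

0.611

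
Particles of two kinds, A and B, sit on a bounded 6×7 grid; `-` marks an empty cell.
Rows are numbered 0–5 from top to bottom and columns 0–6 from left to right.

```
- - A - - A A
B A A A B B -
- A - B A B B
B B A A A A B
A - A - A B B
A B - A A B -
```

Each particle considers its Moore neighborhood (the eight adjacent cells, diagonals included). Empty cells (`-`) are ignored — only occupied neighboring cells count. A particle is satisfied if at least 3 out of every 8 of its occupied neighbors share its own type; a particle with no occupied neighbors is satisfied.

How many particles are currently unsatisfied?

7

Row 0: (0,2)A 3/3 ✓ · (0,5)A 1/3 ✗ · (0,6)A 1/2 ✓
Row 1: (1,0)B 0/2 ✗ · (1,1)A 3/4 ✓ · (1,2)A 4/5 ✓ · (1,3)A 3/5 ✓ · (1,4)B 3/6 ✓ · (1,5)B 3/6 ✓
Row 2: (2,1)A 3/6 ✓ · (2,3)B 1/7 ✗ · (2,4)A 4/8 ✓ · (2,5)B 4/7 ✓ · (2,6)B 3/4 ✓
Row 3: (3,0)B 1/3 ✗ · (3,1)B 1/5 ✗ · (3,2)A 3/5 ✓ · (3,3)A 5/6 ✓ · (3,4)A 4/7 ✓ · (3,5)A 3/8 ✓ · (3,6)B 4/5 ✓
Row 4: (4,0)A 1/4 ✗ · (4,2)A 3/5 ✓ · (4,4)A 5/7 ✓ · (4,5)B 3/7 ✓ · (4,6)B 3/4 ✓
Row 5: (5,0)A 1/2 ✓ · (5,1)B 0/3 ✗ · (5,3)A 3/3 ✓ · (5,4)A 2/4 ✓ · (5,5)B 2/4 ✓
Unsatisfied: (0,5), (1,0), (2,3), (3,0), (3,1), (4,0), (5,1) — 7 in total.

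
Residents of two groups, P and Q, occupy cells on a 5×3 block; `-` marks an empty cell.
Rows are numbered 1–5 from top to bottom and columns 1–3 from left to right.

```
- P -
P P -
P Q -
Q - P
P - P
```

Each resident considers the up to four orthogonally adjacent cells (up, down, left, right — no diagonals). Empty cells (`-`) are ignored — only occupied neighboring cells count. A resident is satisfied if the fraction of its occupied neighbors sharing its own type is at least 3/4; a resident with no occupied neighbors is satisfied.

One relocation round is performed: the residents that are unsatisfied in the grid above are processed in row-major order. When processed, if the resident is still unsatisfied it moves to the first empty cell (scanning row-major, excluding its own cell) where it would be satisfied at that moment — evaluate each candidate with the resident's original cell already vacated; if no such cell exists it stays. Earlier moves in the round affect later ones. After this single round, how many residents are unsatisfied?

Initially unsatisfied (in order): (2,2), (3,1), (3,2), (4,1), (5,1).
  (2,2) → (1,1).
  (3,1) → (1,3).
  (3,2): now satisfied by earlier moves; stays.
  (4,1): no empty cell satisfies it; stays.
  (5,1) → (2,3).
Resulting grid:
P P P
P - P
- Q -
Q - P
- - P
All satisfied now.

0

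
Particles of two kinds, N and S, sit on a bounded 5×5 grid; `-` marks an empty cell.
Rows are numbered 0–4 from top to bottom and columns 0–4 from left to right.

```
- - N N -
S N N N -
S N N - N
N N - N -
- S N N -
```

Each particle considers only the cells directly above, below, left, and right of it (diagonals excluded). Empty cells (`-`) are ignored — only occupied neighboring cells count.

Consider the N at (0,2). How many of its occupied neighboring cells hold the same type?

2

Occupied neighbors of (0,2): (1,2)=N, (0,3)=N.
Same type (N): 2 of 2.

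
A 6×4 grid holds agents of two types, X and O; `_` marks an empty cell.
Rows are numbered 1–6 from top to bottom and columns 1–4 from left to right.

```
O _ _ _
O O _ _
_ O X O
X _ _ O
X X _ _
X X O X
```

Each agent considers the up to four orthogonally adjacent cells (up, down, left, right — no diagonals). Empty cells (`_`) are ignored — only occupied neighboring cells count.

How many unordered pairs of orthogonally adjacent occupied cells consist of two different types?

Scan each occupied cell's neighbors to the right and below so each pair is counted once.
From row 1: 0 unlike of 1 pairs (running 0/1).
From row 2: 0 unlike of 2 pairs (running 0/3).
From row 3: 2 unlike of 3 pairs (running 2/6).
From row 4: 0 unlike of 1 pairs (running 2/7).
From row 5: 0 unlike of 3 pairs (running 2/10).
From row 6: 2 unlike of 3 pairs (running 4/13).
Total adjacent occupied pairs: 13; unlike-type pairs: 4.

4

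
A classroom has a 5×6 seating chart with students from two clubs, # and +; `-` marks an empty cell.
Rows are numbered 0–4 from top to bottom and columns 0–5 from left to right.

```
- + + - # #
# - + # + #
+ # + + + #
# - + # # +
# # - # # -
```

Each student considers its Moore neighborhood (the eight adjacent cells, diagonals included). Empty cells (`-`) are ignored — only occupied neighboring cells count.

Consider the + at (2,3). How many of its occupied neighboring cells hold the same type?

5

Occupied neighbors of (2,3): (1,2)=+, (1,3)=#, (1,4)=+, (2,2)=+, (2,4)=+, (3,2)=+, (3,3)=#, (3,4)=#.
Same type (+): 5 of 8.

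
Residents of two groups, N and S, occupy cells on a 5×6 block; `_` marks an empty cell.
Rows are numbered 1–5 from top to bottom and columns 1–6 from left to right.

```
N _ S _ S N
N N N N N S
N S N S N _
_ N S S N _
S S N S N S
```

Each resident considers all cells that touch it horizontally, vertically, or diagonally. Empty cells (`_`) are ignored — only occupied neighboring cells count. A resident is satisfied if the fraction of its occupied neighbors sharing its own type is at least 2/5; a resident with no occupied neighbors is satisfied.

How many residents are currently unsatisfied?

11

(1,1)N 2/2 satisfied
(1,3)S 0/3 not
(1,5)S 1/4 not
(1,6)N 1/3 not
(2,1)N 3/4 satisfied
(2,2)N 5/7 satisfied
(2,3)N 3/6 satisfied
(2,4)N 4/7 satisfied
(2,5)N 3/6 satisfied
(2,6)S 1/4 not
(3,1)N 3/4 satisfied
(3,2)S 1/7 not
(3,3)N 4/8 satisfied
(3,4)S 2/8 not
(3,5)N 3/6 satisfied
(4,2)N 3/7 satisfied
(4,3)S 5/8 satisfied
(4,4)S 3/8 not
(4,5)N 2/6 not
(5,1)S 1/2 satisfied
(5,2)S 2/4 satisfied
(5,3)N 1/5 not
(5,4)S 2/5 satisfied
(5,5)N 1/4 not
(5,6)S 0/2 not
Unsatisfied: (1,3), (1,5), (1,6), (2,6), (3,2), (3,4), (4,4), (4,5), (5,3), (5,5), (5,6) — 11 in total.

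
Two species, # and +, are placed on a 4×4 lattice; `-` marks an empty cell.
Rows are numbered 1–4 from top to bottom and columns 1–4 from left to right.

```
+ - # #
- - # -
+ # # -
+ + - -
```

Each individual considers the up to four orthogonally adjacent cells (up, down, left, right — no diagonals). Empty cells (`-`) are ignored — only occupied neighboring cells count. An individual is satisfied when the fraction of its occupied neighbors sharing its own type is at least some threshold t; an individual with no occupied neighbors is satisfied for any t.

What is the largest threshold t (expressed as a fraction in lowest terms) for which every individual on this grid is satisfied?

Row 1: (1,1)+ — no occupied neighbors · (1,3)# 2/2 · (1,4)# 1/1
Row 2: (2,3)# 2/2
Row 3: (3,1)+ 1/2 · (3,2)# 1/3 · (3,3)# 2/2
Row 4: (4,1)+ 2/2 · (4,2)+ 1/2
The smallest same-type fraction is 1/3 at (3,2), which reduces to 1/3. Any threshold above that leaves this individual unsatisfied.

1/3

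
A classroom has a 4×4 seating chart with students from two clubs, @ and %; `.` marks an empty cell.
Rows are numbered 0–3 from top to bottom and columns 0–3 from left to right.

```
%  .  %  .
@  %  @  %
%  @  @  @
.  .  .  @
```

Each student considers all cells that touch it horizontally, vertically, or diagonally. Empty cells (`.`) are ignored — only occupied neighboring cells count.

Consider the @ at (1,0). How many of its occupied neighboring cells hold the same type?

Occupied neighbors of (1,0): (0,0)=%, (1,1)=%, (2,0)=%, (2,1)=@.
Same type (@): 1 of 4.

1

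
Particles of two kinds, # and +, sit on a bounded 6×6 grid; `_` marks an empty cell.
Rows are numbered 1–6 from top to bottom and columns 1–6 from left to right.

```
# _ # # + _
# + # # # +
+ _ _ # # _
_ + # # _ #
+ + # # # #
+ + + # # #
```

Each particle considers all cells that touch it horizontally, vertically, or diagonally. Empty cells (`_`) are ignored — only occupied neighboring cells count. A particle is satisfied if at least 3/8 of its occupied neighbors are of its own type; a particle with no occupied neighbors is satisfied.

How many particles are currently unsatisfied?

Row 1: (1,1)# 1/2 ok · (1,3)# 3/4 ok · (1,4)# 4/5 ok · (1,5)+ 1/4 unhappy
Row 2: (2,1)# 1/3 unhappy · (2,2)+ 1/5 unhappy · (2,3)# 4/5 ok · (2,4)# 6/7 ok · (2,5)# 4/6 ok · (2,6)+ 1/3 unhappy
Row 3: (3,1)+ 2/3 ok · (3,4)# 6/6 ok · (3,5)# 5/6 ok
Row 4: (4,2)+ 3/5 ok · (4,3)# 4/6 ok · (4,4)# 6/6 ok · (4,6)# 3/3 ok
Row 5: (5,1)+ 4/4 ok · (5,2)+ 5/7 ok · (5,3)# 4/8 ok · (5,4)# 6/7 ok · (5,5)# 7/7 ok · (5,6)# 4/4 ok
Row 6: (6,1)+ 3/3 ok · (6,2)+ 4/5 ok · (6,3)+ 2/5 ok · (6,4)# 4/5 ok · (6,5)# 5/5 ok · (6,6)# 3/3 ok
Unsatisfied: (1,5), (2,1), (2,2), (2,6) — 4 in total.

4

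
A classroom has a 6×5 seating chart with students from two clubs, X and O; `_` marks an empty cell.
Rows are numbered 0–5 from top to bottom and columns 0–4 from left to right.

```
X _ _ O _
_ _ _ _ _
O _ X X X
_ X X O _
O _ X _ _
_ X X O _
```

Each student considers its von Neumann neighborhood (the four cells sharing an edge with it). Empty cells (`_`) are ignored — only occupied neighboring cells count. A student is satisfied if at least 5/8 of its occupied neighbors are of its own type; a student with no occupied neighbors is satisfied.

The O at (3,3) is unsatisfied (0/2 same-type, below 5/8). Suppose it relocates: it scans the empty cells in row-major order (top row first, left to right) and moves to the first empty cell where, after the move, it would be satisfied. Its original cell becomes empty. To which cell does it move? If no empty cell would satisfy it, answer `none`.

Vacating (3,3). Empty cells in order:
  (0,1): 0/1 same-type → still unsatisfied.
  (0,2): 1/1 same-type → satisfied — stop here.

(0,2)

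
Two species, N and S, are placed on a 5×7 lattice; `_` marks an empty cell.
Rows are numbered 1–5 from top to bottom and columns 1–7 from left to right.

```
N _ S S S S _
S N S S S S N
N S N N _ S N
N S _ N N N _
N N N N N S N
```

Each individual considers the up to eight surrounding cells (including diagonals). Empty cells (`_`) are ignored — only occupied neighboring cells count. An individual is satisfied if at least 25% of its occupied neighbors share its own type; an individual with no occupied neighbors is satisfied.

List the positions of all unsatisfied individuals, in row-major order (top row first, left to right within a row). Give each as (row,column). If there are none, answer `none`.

(4,2), (5,6)

Row 1: (1,1)N 1/2 satisfied · (1,3)S 3/4 satisfied · (1,4)S 5/5 satisfied · (1,5)S 5/5 satisfied · (1,6)S 3/4 satisfied
Row 2: (2,1)S 1/4 satisfied · (2,2)N 3/7 satisfied · (2,3)S 4/7 satisfied · (2,4)S 5/7 satisfied · (2,5)S 6/7 satisfied · (2,6)S 4/6 satisfied · (2,7)N 1/4 satisfied
Row 3: (3,1)N 2/5 satisfied · (3,2)S 3/7 satisfied · (3,3)N 3/7 satisfied · (3,4)N 3/6 satisfied · (3,6)S 2/6 satisfied · (3,7)N 2/4 satisfied
Row 4: (4,1)N 3/5 satisfied · (4,2)S 1/7 not · (4,4)N 6/6 satisfied · (4,5)N 5/7 satisfied · (4,6)N 4/6 satisfied
Row 5: (5,1)N 2/3 satisfied · (5,2)N 3/4 satisfied · (5,3)N 3/4 satisfied · (5,4)N 4/4 satisfied · (5,5)N 4/5 satisfied · (5,6)S 0/4 not · (5,7)N 1/2 satisfied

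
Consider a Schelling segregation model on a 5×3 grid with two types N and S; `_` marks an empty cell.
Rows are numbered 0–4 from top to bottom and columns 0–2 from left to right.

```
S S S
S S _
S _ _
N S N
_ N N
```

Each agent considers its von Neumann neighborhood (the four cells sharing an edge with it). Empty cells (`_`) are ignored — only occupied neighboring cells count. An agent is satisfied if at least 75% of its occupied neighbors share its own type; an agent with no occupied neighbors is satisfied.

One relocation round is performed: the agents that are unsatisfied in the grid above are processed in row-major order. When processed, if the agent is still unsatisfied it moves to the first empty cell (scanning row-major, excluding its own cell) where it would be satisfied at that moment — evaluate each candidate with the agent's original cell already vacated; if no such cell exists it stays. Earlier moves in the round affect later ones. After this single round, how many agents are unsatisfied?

0

Initially unsatisfied (in order): (2,0), (3,0), (3,1), (3,2), (4,1).
  (2,0) → (1,2).
  (3,0) → (4,0).
  (3,1) → (2,0).
  (3,2): now satisfied by earlier moves; stays.
  (4,1): now satisfied by earlier moves; stays.
Resulting grid:
S S S
S S S
S _ _
_ _ N
N N N
All satisfied now.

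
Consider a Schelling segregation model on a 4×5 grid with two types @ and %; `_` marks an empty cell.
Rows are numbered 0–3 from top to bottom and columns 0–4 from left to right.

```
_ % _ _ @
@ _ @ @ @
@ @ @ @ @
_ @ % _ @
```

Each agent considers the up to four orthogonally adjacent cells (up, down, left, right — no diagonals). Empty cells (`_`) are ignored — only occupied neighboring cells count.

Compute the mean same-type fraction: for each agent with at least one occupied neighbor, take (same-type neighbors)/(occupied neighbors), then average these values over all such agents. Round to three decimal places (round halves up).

0.865

(0,1)% — no occupied neighbors
(0,4)@ 1/1
(1,0)@ 1/1
(1,2)@ 2/2
(1,3)@ 3/3
(1,4)@ 3/3
(2,0)@ 2/2
(2,1)@ 3/3
(2,2)@ 3/4
(2,3)@ 3/3
(2,4)@ 3/3
(3,1)@ 1/2
(3,2)% 0/2
(3,4)@ 1/1
Sum over 13 agents: 1/1 + 1/1 + 2/2 + 3/3 + 3/3 + 2/2 + 3/3 + 3/4 + 3/3 + 3/3 + 1/2 + 0/2 + 1/1 = 45/4; mean = 45/4 ÷ 13 = 45/52 = 0.865384… → 0.865.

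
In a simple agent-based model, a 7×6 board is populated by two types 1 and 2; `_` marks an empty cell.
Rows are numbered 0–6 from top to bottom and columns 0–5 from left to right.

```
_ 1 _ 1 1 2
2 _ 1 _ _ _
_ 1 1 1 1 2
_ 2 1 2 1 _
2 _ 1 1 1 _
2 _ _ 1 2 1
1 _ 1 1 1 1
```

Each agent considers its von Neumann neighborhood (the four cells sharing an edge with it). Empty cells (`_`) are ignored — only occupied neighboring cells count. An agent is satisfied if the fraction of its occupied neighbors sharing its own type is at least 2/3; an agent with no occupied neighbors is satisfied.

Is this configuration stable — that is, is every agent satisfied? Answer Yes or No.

No

Row 0: (0,1)1 0/0 satisfied · (0,3)1 1/1 satisfied · (0,4)1 1/2 not · (0,5)2 0/1 not
Row 1: (1,0)2 0/0 satisfied · (1,2)1 1/1 satisfied
Row 2: (2,1)1 1/2 not · (2,2)1 4/4 satisfied · (2,3)1 2/3 satisfied · (2,4)1 2/3 satisfied · (2,5)2 0/1 not
Row 3: (3,1)2 0/2 not · (3,2)1 2/4 not · (3,3)2 0/4 not · (3,4)1 2/3 satisfied
Row 4: (4,0)2 1/1 satisfied · (4,2)1 2/2 satisfied · (4,3)1 3/4 satisfied · (4,4)1 2/3 satisfied
Row 5: (5,0)2 1/2 not · (5,3)1 2/3 satisfied · (5,4)2 0/4 not · (5,5)1 1/2 not
Row 6: (6,0)1 0/1 not · (6,2)1 1/1 satisfied · (6,3)1 3/3 satisfied · (6,4)1 2/3 satisfied · (6,5)1 2/2 satisfied
For instance (0,4) has only 1/2 same-type neighbors, below 2/3.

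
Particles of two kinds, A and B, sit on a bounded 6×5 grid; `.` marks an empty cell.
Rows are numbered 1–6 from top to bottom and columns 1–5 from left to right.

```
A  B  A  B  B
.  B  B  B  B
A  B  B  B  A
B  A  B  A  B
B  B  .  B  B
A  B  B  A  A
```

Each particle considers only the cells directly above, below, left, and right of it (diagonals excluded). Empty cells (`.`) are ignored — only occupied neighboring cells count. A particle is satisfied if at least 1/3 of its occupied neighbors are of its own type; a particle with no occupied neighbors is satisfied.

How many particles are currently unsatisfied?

7

Row 1: (1,1)A 0/1 ✗ · (1,2)B 1/3 ✓ · (1,3)A 0/3 ✗ · (1,4)B 2/3 ✓ · (1,5)B 2/2 ✓
Row 2: (2,2)B 3/3 ✓ · (2,3)B 3/4 ✓ · (2,4)B 4/4 ✓ · (2,5)B 2/3 ✓
Row 3: (3,1)A 0/2 ✗ · (3,2)B 2/4 ✓ · (3,3)B 4/4 ✓ · (3,4)B 2/4 ✓ · (3,5)A 0/3 ✗
Row 4: (4,1)B 1/3 ✓ · (4,2)A 0/4 ✗ · (4,3)B 1/3 ✓ · (4,4)A 0/4 ✗ · (4,5)B 1/3 ✓
Row 5: (5,1)B 2/3 ✓ · (5,2)B 2/3 ✓ · (5,4)B 1/3 ✓ · (5,5)B 2/3 ✓
Row 6: (6,1)A 0/2 ✗ · (6,2)B 2/3 ✓ · (6,3)B 1/2 ✓ · (6,4)A 1/3 ✓ · (6,5)A 1/2 ✓
Unsatisfied: (1,1), (1,3), (3,1), (3,5), (4,2), (4,4), (6,1) — 7 in total.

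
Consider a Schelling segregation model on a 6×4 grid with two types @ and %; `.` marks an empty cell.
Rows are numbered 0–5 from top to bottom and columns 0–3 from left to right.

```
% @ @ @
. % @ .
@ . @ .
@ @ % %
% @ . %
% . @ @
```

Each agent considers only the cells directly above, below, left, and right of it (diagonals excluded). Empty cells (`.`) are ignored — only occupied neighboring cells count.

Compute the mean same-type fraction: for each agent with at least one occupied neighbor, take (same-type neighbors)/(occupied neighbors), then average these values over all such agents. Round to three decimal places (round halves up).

0.611

Row 0: (0,0)% 0/1 · (0,1)@ 1/3 · (0,2)@ 3/3 · (0,3)@ 1/1
Row 1: (1,1)% 0/2 · (1,2)@ 2/3
Row 2: (2,0)@ 1/1 · (2,2)@ 1/2
Row 3: (3,0)@ 2/3 · (3,1)@ 2/3 · (3,2)% 1/3 · (3,3)% 2/2
Row 4: (4,0)% 1/3 · (4,1)@ 1/2 · (4,3)% 1/2
Row 5: (5,0)% 1/1 · (5,2)@ 1/1 · (5,3)@ 1/2
Sum over 18 agents: 0/1 + 1/3 + 3/3 + 1/1 + 0/2 + 2/3 + 1/1 + 1/2 + 2/3 + 2/3 + 1/3 + 2/2 + 1/3 + 1/2 + 1/2 + 1/1 + 1/1 + 1/2 = 11; mean = 11 ÷ 18 = 11/18 = 0.611111… → 0.611.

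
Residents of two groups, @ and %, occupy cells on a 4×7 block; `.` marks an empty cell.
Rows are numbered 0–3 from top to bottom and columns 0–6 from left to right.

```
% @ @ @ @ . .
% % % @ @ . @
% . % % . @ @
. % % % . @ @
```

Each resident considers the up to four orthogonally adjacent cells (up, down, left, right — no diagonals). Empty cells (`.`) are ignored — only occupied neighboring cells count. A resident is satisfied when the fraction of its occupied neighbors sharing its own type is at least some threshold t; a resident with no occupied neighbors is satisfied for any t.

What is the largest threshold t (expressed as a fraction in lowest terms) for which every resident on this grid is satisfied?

(0,0)% 1/2
(0,1)@ 1/3
(0,2)@ 2/3
(0,3)@ 3/3
(0,4)@ 2/2
(1,0)% 3/3
(1,1)% 2/3
(1,2)% 2/4
(1,3)@ 2/4
(1,4)@ 2/2
(1,6)@ 1/1
(2,0)% 1/1
(2,2)% 3/3
(2,3)% 2/3
(2,5)@ 2/2
(2,6)@ 3/3
(3,1)% 1/1
(3,2)% 3/3
(3,3)% 2/2
(3,5)@ 2/2
(3,6)@ 2/2
The smallest same-type fraction is 1/3 at (0,1), which reduces to 1/3. Any threshold above that leaves this resident unsatisfied.

1/3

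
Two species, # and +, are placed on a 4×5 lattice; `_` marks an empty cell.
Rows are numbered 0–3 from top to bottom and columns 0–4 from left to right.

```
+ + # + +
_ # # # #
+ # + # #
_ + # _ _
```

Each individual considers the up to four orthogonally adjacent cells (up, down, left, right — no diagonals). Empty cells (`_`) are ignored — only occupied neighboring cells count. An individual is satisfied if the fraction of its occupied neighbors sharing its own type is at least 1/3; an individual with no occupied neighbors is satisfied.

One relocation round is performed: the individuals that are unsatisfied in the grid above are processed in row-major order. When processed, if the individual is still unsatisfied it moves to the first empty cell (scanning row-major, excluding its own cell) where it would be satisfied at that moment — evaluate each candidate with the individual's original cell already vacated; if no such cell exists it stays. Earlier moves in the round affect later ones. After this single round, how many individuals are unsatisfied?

Initially unsatisfied (in order): (2,0), (2,1), (2,2), (3,1), (3,2).
  (2,0) → (1,0).
  (2,1): now satisfied by earlier moves; stays.
  (2,2) → (2,0).
  (3,1) → (3,0).
  (3,2): now satisfied by earlier moves; stays.
Resulting grid:
+ + # + +
+ # # # #
+ # _ # #
+ _ # _ _
All satisfied now.

0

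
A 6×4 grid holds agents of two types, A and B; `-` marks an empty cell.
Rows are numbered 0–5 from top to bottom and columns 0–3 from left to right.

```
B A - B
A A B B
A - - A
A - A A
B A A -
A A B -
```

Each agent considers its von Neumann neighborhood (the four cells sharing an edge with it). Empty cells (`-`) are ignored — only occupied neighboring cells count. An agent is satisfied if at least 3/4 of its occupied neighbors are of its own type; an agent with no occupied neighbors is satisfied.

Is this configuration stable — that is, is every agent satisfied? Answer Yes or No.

No

Row 0: (0,0)B 0/2 ✗ · (0,1)A 1/2 ✗ · (0,3)B 1/1 ✓
Row 1: (1,0)A 2/3 ✗ · (1,1)A 2/3 ✗ · (1,2)B 1/2 ✗ · (1,3)B 2/3 ✗
Row 2: (2,0)A 2/2 ✓ · (2,3)A 1/2 ✗
Row 3: (3,0)A 1/2 ✗ · (3,2)A 2/2 ✓ · (3,3)A 2/2 ✓
Row 4: (4,0)B 0/3 ✗ · (4,1)A 2/3 ✗ · (4,2)A 2/3 ✗
Row 5: (5,0)A 1/2 ✗ · (5,1)A 2/3 ✗ · (5,2)B 0/2 ✗
For instance (0,0) has only 0/2 same-type neighbors, below 3/4.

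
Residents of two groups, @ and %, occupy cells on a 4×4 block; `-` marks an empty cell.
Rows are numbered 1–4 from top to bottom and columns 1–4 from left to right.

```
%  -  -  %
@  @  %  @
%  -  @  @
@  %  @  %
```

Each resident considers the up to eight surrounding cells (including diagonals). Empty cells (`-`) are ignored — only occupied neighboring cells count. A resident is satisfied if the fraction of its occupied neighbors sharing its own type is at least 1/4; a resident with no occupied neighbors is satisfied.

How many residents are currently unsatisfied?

4

Row 1: (1,1)% 0/2 ✗ · (1,4)% 1/2 ✓
Row 2: (2,1)@ 1/3 ✓ · (2,2)@ 2/5 ✓ · (2,3)% 1/5 ✗ · (2,4)@ 2/4 ✓
Row 3: (3,1)% 1/4 ✓ · (3,3)@ 4/7 ✓ · (3,4)@ 3/5 ✓
Row 4: (4,1)@ 0/2 ✗ · (4,2)% 1/4 ✓ · (4,3)@ 2/4 ✓ · (4,4)% 0/3 ✗
Unsatisfied: (1,1), (2,3), (4,1), (4,4) — 4 in total.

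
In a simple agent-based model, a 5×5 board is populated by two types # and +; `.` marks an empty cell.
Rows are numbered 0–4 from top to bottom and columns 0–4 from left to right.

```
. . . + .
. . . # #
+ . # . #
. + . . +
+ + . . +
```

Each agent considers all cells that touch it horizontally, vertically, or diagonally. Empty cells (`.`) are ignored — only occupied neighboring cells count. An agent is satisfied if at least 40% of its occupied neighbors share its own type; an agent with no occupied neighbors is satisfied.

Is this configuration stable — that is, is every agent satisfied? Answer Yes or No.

Row 0: (0,3)+ 0/2 ✗
Row 1: (1,3)# 3/4 ✓ · (1,4)# 2/3 ✓
Row 2: (2,0)+ 1/1 ✓ · (2,2)# 1/2 ✓ · (2,4)# 2/3 ✓
Row 3: (3,1)+ 3/4 ✓ · (3,4)+ 1/2 ✓
Row 4: (4,0)+ 2/2 ✓ · (4,1)+ 2/2 ✓ · (4,4)+ 1/1 ✓
For instance (0,3) has only 0/2 same-type neighbors, below 2/5.

No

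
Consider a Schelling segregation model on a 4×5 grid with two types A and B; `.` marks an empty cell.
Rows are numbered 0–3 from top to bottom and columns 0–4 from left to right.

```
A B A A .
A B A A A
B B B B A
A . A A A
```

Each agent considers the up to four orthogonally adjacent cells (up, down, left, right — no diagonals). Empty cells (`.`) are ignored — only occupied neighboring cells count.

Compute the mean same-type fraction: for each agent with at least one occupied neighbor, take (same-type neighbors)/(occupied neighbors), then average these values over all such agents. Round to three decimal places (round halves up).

Row 0: (0,0)A 1/2 · (0,1)B 1/3 · (0,2)A 2/3 · (0,3)A 2/2
Row 1: (1,0)A 1/3 · (1,1)B 2/4 · (1,2)A 2/4 · (1,3)A 3/4 · (1,4)A 2/2
Row 2: (2,0)B 1/3 · (2,1)B 3/3 · (2,2)B 2/4 · (2,3)B 1/4 · (2,4)A 2/3
Row 3: (3,0)A 0/1 · (3,2)A 1/2 · (3,3)A 2/3 · (3,4)A 2/2
Sum over 18 agents: 1/2 + 1/3 + 2/3 + 2/2 + 1/3 + 2/4 + 2/4 + 3/4 + 2/2 + 1/3 + 3/3 + 2/4 + 1/4 + 2/3 + 0/1 + 1/2 + 2/3 + 2/2 = 21/2; mean = 21/2 ÷ 18 = 7/12 = 0.583333… → 0.583.

0.583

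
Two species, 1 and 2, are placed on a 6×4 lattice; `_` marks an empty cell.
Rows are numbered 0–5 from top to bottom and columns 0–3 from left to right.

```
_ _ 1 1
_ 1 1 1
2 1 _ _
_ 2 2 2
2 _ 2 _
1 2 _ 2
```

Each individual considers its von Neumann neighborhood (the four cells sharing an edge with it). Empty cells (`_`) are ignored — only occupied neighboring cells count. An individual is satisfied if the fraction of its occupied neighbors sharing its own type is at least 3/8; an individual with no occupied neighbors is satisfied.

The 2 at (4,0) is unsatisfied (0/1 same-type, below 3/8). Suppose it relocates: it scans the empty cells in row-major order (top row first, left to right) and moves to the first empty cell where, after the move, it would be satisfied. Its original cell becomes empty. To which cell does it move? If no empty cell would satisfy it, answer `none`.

Vacating (4,0). Empty cells in order:
  (0,0): 0/0 same-type → satisfied — stop here.

(0,0)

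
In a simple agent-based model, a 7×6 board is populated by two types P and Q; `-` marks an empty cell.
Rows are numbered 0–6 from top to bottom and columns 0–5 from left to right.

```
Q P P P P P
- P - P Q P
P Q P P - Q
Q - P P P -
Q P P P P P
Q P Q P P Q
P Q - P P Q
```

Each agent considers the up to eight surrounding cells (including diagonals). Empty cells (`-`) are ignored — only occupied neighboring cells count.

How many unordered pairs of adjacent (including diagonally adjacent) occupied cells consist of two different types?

Scan each occupied cell's neighbors to the right and below (and the two forward diagonals) so each pair is counted once.
From row 0: 5 unlike of 16 pairs (running 5/16).
From row 1: 5 unlike of 10 pairs (running 10/26).
From row 2: 5 unlike of 12 pairs (running 15/38).
From row 3: 1 unlike of 13 pairs (running 16/51).
From row 4: 8 unlike of 21 pairs (running 24/72).
From row 5: 9 unlike of 18 pairs (running 33/90).
From row 6: 2 unlike of 3 pairs (running 35/93).
Total adjacent occupied pairs: 93; unlike-type pairs: 35.

35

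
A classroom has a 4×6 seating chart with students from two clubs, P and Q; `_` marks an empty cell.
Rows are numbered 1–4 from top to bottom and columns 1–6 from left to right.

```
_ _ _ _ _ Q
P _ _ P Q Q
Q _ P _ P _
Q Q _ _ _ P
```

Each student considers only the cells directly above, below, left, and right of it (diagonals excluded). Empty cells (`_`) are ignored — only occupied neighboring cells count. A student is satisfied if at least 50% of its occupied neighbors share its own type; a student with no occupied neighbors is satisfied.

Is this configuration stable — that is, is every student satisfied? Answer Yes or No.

No

(1,6)Q 1/1 satisfied
(2,1)P 0/1 not
(2,4)P 0/1 not
(2,5)Q 1/3 not
(2,6)Q 2/2 satisfied
(3,1)Q 1/2 satisfied
(3,3)P 0/0 satisfied
(3,5)P 0/1 not
(4,1)Q 2/2 satisfied
(4,2)Q 1/1 satisfied
(4,6)P 0/0 satisfied
For instance (2,1) has only 0/1 same-type neighbors, below 1/2.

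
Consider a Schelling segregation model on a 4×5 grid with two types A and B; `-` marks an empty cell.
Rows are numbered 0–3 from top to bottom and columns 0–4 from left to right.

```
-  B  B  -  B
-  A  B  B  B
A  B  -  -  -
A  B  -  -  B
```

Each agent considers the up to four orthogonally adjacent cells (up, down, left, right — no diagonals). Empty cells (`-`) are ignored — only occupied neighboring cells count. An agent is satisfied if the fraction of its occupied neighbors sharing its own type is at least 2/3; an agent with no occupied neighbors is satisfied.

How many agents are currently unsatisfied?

6

(0,1)B 1/2 not
(0,2)B 2/2 satisfied
(0,4)B 1/1 satisfied
(1,1)A 0/3 not
(1,2)B 2/3 satisfied
(1,3)B 2/2 satisfied
(1,4)B 2/2 satisfied
(2,0)A 1/2 not
(2,1)B 1/3 not
(3,0)A 1/2 not
(3,1)B 1/2 not
(3,4)B 0/0 satisfied
Unsatisfied: (0,1), (1,1), (2,0), (2,1), (3,0), (3,1) — 6 in total.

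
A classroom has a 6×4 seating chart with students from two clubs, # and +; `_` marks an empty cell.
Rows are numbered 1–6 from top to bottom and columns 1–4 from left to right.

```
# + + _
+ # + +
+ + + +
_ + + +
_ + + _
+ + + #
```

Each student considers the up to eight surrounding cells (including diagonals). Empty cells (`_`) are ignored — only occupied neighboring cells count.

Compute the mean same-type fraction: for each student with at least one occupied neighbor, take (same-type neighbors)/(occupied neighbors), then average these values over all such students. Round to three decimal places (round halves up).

(1,1)# 1/3
(1,2)+ 3/5
(1,3)+ 3/4
(2,1)+ 3/5
(2,2)# 1/8
(2,3)+ 6/7
(2,4)+ 4/4
(3,1)+ 3/4
(3,2)+ 6/7
(3,3)+ 7/8
(3,4)+ 5/5
(4,2)+ 6/6
(4,3)+ 7/7
(4,4)+ 4/4
(5,2)+ 6/6
(5,3)+ 6/7
(6,1)+ 2/2
(6,2)+ 4/4
(6,3)+ 3/4
(6,4)# 0/2
Sum over 20 students: 1/3 + 3/5 + 3/4 + 3/5 + 1/8 + 6/7 + 4/4 + 3/4 + 6/7 + 7/8 + 5/5 + 6/6 + 7/7 + 4/4 + 6/6 + 6/7 + 2/2 + 4/4 + 3/4 + 0/2 = 6449/420; mean = 6449/420 ÷ 20 = 6449/8400 = 0.767738… → 0.768.

0.768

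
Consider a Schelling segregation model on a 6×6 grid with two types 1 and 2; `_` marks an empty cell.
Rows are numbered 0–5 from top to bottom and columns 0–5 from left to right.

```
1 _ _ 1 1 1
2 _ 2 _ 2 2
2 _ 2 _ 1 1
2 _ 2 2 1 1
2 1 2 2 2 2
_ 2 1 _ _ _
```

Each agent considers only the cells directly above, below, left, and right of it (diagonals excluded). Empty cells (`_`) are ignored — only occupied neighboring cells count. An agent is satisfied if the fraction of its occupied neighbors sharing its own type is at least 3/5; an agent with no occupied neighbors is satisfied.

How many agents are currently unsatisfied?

Row 0: (0,0)1 0/1 ✗ · (0,3)1 1/1 ✓ · (0,4)1 2/3 ✓ · (0,5)1 1/2 ✗
Row 1: (1,0)2 1/2 ✗ · (1,2)2 1/1 ✓ · (1,4)2 1/3 ✗ · (1,5)2 1/3 ✗
Row 2: (2,0)2 2/2 ✓ · (2,2)2 2/2 ✓ · (2,4)1 2/3 ✓ · (2,5)1 2/3 ✓
Row 3: (3,0)2 2/2 ✓ · (3,2)2 3/3 ✓ · (3,3)2 2/3 ✓ · (3,4)1 2/4 ✗ · (3,5)1 2/3 ✓
Row 4: (4,0)2 1/2 ✗ · (4,1)1 0/3 ✗ · (4,2)2 2/4 ✗ · (4,3)2 3/3 ✓ · (4,4)2 2/3 ✓ · (4,5)2 1/2 ✗
Row 5: (5,1)2 0/2 ✗ · (5,2)1 0/2 ✗
Unsatisfied: (0,0), (0,5), (1,0), (1,4), (1,5), (3,4), (4,0), (4,1), (4,2), (4,5), (5,1), (5,2) — 12 in total.

12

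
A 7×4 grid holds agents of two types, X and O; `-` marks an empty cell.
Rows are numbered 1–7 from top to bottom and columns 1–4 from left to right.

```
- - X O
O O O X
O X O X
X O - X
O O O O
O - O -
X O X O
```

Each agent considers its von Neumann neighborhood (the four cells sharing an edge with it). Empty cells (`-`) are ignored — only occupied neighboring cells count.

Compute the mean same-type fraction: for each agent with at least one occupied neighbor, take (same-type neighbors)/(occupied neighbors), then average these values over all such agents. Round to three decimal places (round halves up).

0.384

(1,3)X 0/2
(1,4)O 0/2
(2,1)O 2/2
(2,2)O 2/3
(2,3)O 2/4
(2,4)X 1/3
(3,1)O 1/3
(3,2)X 0/4
(3,3)O 1/3
(3,4)X 2/3
(4,1)X 0/3
(4,2)O 1/3
(4,4)X 1/2
(5,1)O 2/3
(5,2)O 3/3
(5,3)O 3/3
(5,4)O 1/2
(6,1)O 1/2
(6,3)O 1/2
(7,1)X 0/2
(7,2)O 0/2
(7,3)X 0/3
(7,4)O 0/1
Sum over 23 agents: 0/2 + 0/2 + 2/2 + 2/3 + 2/4 + 1/3 + 1/3 + 0/4 + 1/3 + 2/3 + 0/3 + 1/3 + 1/2 + 2/3 + 3/3 + 3/3 + 1/2 + 1/2 + 1/2 + 0/2 + 0/2 + 0/3 + 0/1 = 53/6; mean = 53/6 ÷ 23 = 53/138 = 0.384057… → 0.384.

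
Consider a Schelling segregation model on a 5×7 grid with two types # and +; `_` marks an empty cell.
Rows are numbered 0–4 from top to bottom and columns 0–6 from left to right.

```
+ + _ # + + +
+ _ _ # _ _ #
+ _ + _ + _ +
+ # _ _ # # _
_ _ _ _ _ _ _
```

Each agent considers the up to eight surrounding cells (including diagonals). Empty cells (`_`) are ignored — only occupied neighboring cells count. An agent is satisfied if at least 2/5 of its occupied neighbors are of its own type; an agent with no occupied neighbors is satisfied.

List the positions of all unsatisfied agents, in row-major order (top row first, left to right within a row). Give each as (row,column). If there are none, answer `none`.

Row 0: (0,0)+ 2/2 satisfied · (0,1)+ 2/2 satisfied · (0,3)# 1/2 satisfied · (0,4)+ 1/3 not · (0,5)+ 2/3 satisfied · (0,6)+ 1/2 satisfied
Row 1: (1,0)+ 3/3 satisfied · (1,3)# 1/4 not · (1,6)# 0/3 not
Row 2: (2,0)+ 2/3 satisfied · (2,2)+ 0/2 not · (2,4)+ 0/3 not · (2,6)+ 0/2 not
Row 3: (3,0)+ 1/2 satisfied · (3,1)# 0/3 not · (3,4)# 1/2 satisfied · (3,5)# 1/3 not

(0,4), (1,3), (1,6), (2,2), (2,4), (2,6), (3,1), (3,5)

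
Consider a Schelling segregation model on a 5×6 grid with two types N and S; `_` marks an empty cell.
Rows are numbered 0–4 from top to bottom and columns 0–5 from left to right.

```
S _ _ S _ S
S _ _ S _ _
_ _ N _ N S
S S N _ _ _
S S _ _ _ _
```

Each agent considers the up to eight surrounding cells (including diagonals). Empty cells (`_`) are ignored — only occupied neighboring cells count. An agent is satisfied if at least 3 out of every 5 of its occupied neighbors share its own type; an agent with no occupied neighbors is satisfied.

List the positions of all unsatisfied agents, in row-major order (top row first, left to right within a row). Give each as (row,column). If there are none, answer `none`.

(0,0)S 1/1 ✓
(0,3)S 1/1 ✓
(0,5)S 0/0 ✓
(1,0)S 1/1 ✓
(1,3)S 1/3 ✗
(2,2)N 1/3 ✗
(2,4)N 0/2 ✗
(2,5)S 0/1 ✗
(3,0)S 3/3 ✓
(3,1)S 3/5 ✓
(3,2)N 1/3 ✗
(4,0)S 3/3 ✓
(4,1)S 3/4 ✓

(1,3), (2,2), (2,4), (2,5), (3,2)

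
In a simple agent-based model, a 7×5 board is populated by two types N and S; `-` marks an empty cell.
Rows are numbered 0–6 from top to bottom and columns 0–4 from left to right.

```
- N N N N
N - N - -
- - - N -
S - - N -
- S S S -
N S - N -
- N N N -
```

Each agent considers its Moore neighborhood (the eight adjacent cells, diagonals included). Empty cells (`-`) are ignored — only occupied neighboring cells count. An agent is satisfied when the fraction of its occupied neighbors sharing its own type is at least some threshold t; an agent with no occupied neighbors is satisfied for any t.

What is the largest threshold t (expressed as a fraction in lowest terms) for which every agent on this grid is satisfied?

1/3

Row 0: (0,1)N 3/3 · (0,2)N 3/3 · (0,3)N 3/3 · (0,4)N 1/1
Row 1: (1,0)N 1/1 · (1,2)N 4/4
Row 2: (2,3)N 2/2
Row 3: (3,0)S 1/1 · (3,3)N 1/3
Row 4: (4,1)S 3/4 · (4,2)S 3/5 · (4,3)S 1/3
Row 5: (5,0)N 1/3 · (5,1)S 2/5 · (5,3)N 2/4
Row 6: (6,1)N 2/3 · (6,2)N 3/4 · (6,3)N 2/2
The smallest same-type fraction is 1/3 at (3,3), which reduces to 1/3. Any threshold above that leaves this agent unsatisfied.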